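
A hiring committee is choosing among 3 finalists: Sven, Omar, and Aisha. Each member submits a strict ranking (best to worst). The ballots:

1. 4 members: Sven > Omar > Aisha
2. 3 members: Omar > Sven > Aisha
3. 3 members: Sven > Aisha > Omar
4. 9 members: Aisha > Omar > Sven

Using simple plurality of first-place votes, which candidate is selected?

First-place votes: Sven 7, Omar 3, Aisha 9.
Aisha has the most first-place votes.

Aisha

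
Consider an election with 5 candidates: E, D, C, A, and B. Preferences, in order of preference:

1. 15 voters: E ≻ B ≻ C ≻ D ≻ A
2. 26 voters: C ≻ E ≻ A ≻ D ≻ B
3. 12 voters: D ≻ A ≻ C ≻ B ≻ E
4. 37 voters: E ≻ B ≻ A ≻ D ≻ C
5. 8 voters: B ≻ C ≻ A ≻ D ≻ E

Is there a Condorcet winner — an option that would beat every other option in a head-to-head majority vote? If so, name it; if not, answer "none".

E

E vs D: 78–20 for E.
E vs C: 52–46 for E.
E vs A: 78–20 for E.
E vs B: 78–20 for E.
E beats every other option head-to-head.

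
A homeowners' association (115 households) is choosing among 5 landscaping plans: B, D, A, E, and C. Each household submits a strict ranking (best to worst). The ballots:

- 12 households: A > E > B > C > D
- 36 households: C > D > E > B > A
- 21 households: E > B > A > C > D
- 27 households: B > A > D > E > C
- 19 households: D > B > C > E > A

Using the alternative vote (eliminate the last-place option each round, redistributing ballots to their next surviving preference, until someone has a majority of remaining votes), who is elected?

Round 1: B 27, D 19, A 12, E 21, C 36. Eliminate A.
Round 2: B 27, D 19, E 33, C 36. Eliminate D.
Round 3: B 46, E 33, C 36. Eliminate E.
Round 4: B 79, C 36. B has a majority.

B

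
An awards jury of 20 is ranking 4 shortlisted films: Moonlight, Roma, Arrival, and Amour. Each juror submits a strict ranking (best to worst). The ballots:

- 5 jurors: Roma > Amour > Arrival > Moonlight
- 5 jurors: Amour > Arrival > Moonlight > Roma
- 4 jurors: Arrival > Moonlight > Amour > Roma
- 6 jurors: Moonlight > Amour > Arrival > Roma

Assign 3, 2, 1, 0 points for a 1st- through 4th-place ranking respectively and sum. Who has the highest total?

Amour

Moonlight: 5·0 + 5·1 + 4·2 + 6·3 = 31
Roma: 5·3 + 5·0 + 4·0 + 6·0 = 15
Arrival: 5·1 + 5·2 + 4·3 + 6·1 = 33
Amour: 5·2 + 5·3 + 4·1 + 6·2 = 41
Amour has the highest Borda score (41).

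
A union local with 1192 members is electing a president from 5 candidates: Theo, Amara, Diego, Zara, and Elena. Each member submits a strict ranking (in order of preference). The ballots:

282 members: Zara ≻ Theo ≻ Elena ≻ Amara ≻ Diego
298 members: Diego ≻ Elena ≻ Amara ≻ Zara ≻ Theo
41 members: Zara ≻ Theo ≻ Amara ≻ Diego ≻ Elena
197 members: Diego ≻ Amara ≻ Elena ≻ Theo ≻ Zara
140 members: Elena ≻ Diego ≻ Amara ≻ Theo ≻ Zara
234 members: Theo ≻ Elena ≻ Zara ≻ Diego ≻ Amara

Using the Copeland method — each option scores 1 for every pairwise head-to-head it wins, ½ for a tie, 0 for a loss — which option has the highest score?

Theo: loses to Amara, Diego, Zara, and Elena → score 0.
Amara: beats Theo and Zara; loses to Diego and Elena → score 2.
Diego: beats Theo, Amara, and Zara; loses to Elena → score 3.
Zara: beats Theo; loses to Amara, Diego, and Elena → score 1.
Elena: beats Theo, Amara, Diego, and Zara → score 4.
Elena has the best pairwise record.

Elena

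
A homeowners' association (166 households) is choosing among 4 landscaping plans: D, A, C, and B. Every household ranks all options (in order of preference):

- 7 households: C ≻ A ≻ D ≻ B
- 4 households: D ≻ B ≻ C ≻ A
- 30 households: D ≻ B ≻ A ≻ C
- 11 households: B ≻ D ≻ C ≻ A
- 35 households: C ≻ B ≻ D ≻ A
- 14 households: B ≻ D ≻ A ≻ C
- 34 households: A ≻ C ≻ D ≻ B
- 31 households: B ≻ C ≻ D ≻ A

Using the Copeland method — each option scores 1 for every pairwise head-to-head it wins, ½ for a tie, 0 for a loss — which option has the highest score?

B

D: beats A; loses to C and B → score 1.
A: loses to D, C, and B → score 0.
C: beats D and A; loses to B → score 2.
B: beats D, A, and C → score 3.
B has the best pairwise record.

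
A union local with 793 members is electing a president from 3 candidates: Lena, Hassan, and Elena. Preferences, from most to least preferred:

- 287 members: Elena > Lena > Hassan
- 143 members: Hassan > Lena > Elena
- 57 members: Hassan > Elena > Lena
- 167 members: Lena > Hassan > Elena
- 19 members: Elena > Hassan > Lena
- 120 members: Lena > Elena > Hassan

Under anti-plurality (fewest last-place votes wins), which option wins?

Last-place votes: Lena 76, Hassan 407, Elena 310.
Lena is ranked last by the fewest voters, so Lena wins.

Lena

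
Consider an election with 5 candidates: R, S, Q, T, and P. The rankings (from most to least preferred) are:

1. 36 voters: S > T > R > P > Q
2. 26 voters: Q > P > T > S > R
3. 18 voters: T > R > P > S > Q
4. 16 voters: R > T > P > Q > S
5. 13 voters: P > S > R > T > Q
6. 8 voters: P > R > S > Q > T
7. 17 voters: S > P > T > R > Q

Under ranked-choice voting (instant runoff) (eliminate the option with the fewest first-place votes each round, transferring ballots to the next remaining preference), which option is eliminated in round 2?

P

Round 1: R 16, S 53, Q 26, T 18, P 21. Eliminate R.
Round 2: S 53, Q 26, T 34, P 21. Eliminate P.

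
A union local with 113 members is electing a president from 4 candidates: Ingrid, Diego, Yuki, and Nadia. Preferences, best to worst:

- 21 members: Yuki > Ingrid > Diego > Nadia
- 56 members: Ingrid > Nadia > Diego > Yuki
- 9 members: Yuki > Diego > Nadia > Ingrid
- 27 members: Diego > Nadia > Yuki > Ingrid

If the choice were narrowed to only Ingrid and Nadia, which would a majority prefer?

Ingrid

Voters preferring Ingrid to Nadia: 77; preferring Nadia to Ingrid: 36.
Ingrid wins the head-to-head.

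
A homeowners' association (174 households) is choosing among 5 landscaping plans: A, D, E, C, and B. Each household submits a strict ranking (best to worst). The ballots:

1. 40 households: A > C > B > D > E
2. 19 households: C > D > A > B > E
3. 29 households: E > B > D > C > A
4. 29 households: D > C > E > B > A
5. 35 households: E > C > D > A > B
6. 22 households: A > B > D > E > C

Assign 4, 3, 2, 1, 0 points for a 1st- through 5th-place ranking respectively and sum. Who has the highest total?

A: 40·4 + 19·2 + 29·0 + 29·0 + 35·1 + 22·4 = 321
D: 40·1 + 19·3 + 29·2 + 29·4 + 35·2 + 22·2 = 385
E: 40·0 + 19·0 + 29·4 + 29·2 + 35·4 + 22·1 = 336
C: 40·3 + 19·4 + 29·1 + 29·3 + 35·3 + 22·0 = 417
B: 40·2 + 19·1 + 29·3 + 29·1 + 35·0 + 22·3 = 281
C has the highest Borda score (417).

C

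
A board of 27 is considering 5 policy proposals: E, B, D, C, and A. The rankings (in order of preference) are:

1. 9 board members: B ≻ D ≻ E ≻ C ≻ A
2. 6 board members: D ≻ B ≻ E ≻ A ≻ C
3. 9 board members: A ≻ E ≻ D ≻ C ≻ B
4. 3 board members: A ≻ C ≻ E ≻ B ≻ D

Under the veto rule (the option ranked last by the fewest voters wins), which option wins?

Last-place votes: E 0, B 9, D 3, C 6, A 9.
E is ranked last by the fewest voters, so E wins.

E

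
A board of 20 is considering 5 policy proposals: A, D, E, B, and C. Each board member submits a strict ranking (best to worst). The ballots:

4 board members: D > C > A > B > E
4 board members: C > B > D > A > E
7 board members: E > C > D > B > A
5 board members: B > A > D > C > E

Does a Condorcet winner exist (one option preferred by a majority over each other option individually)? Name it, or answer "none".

C vs A: 15–5 for C.
C vs D: 11–9 for C.
C vs E: 13–7 for C.
C vs B: 15–5 for C.
C beats every other option head-to-head.

C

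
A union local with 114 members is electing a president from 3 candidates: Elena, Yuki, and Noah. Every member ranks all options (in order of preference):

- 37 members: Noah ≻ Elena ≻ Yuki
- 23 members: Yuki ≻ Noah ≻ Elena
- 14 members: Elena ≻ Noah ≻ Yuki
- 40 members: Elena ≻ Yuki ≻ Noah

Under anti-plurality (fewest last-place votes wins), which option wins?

Last-place votes: Elena 23, Yuki 51, Noah 40.
Elena is ranked last by the fewest voters, so Elena wins.

Elena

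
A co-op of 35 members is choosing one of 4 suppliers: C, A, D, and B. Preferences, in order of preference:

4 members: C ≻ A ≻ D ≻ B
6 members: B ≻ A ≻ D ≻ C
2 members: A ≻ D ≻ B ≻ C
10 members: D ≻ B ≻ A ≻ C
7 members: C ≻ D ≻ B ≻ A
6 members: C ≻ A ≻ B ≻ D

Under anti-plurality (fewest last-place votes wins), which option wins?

B

Last-place votes: C 18, A 7, D 6, B 4.
B is ranked last by the fewest voters, so B wins.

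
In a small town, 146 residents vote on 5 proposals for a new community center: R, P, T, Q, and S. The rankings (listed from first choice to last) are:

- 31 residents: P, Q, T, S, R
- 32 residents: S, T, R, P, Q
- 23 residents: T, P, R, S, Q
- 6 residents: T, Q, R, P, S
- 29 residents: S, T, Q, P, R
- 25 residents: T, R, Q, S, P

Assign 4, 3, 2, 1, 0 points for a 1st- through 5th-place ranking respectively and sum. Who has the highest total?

R: 31·0 + 32·2 + 23·2 + 6·2 + 29·0 + 25·3 = 197
P: 31·4 + 32·1 + 23·3 + 6·1 + 29·1 + 25·0 = 260
T: 31·2 + 32·3 + 23·4 + 6·4 + 29·3 + 25·4 = 461
Q: 31·3 + 32·0 + 23·0 + 6·3 + 29·2 + 25·2 = 219
S: 31·1 + 32·4 + 23·1 + 6·0 + 29·4 + 25·1 = 323
T has the highest Borda score (461).

T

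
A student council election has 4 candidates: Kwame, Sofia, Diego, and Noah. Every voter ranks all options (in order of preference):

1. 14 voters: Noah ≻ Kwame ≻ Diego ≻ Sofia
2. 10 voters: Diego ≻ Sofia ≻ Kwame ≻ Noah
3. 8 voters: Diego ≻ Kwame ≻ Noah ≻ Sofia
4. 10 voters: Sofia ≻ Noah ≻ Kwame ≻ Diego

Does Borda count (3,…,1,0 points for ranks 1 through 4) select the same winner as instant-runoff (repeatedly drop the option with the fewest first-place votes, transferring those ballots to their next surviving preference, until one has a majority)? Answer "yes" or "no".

Borda — scores: Kwame 64, Sofia 50, Diego 68, Noah 70. Winner: Noah.
Instant-runoff — R1 Kwame 0, Sofia 10, Diego 18, Noah 14 (Kwame out); R2 Sofia 10, Diego 18, Noah 14 (Sofia out); R3 Diego 18, Noah 24 (Noah winner). Winner: Noah.
The two methods agree.

yes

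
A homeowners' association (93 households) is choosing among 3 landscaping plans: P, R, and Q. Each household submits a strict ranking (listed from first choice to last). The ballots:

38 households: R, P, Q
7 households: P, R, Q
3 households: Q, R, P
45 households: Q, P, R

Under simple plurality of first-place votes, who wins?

First-place votes: P 7, R 38, Q 48.
Q has the most first-place votes.

Q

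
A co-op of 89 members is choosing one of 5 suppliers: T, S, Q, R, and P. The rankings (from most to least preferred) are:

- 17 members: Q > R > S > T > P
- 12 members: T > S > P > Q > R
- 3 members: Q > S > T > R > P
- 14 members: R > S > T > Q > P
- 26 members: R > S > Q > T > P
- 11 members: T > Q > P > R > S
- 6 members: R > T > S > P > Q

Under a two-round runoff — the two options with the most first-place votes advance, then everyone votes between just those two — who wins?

R

Round 1 first-place votes: T 23, S 0, Q 20, R 46, P 0.
R and T advance.
Runoff: R is preferred to T by 63 voters; T by 26.
R wins the runoff.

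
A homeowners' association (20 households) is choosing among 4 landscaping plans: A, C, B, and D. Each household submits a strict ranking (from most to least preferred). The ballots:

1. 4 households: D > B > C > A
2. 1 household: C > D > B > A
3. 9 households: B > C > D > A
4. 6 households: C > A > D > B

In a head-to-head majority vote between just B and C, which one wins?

B

Voters preferring B to C: 13; preferring C to B: 7.
B wins the head-to-head.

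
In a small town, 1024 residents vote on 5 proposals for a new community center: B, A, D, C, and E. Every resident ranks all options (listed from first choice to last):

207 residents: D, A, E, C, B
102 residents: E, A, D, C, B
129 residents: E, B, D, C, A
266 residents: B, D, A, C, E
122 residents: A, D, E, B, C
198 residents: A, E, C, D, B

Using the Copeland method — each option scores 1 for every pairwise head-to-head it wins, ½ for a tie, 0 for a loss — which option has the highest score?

B: beats C; loses to A, D, and E → score 1.
A: beats B, C, and E; loses to D → score 3.
D: beats B, A, C, and E → score 4.
C: loses to B, A, D, and E → score 0.
E: beats B and C; loses to A and D → score 2.
D has the best pairwise record.

D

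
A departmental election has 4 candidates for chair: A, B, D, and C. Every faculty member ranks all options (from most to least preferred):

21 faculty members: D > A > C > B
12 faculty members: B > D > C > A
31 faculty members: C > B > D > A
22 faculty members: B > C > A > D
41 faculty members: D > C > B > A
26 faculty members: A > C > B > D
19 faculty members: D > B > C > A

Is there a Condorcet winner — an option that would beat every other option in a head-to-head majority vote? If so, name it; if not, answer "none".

none

Checking pairwise contests:
B beats A 125–47.
C beats B 119–53.
B beats D 91–81.
D beats C 93–79.
Every option loses at least one head-to-head, so there is no Condorcet winner.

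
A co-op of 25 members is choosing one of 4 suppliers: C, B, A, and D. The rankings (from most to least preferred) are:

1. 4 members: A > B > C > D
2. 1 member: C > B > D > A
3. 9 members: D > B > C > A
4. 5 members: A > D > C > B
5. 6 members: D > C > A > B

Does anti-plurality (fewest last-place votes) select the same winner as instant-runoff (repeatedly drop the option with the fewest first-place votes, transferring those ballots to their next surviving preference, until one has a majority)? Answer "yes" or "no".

no

Anti-plurality — last-place votes: C 0, B 11, A 10, D 4. Winner: C.
Instant-runoff — R1 C 1, B 0, A 9, D 15 (D winner). Winner: D.
The two methods disagree.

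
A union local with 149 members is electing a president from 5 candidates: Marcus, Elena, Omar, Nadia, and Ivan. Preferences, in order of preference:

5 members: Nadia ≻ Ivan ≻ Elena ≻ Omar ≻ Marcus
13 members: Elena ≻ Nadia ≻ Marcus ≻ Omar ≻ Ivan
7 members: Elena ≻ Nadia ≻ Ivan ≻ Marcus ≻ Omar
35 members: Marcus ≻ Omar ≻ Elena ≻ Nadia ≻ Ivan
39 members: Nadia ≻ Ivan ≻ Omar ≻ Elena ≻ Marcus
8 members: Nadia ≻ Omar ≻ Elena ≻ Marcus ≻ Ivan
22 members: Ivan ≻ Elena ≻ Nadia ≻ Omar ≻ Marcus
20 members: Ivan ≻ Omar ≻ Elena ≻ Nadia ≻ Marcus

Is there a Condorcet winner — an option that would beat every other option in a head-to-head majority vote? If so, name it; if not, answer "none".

Checking pairwise contests:
Elena beats Marcus 114–35.
Omar beats Elena 102–47.
Nadia beats Omar 94–55.
Elena beats Nadia 97–52.
Nadia beats Ivan 107–42.
Every option loses at least one head-to-head, so there is no Condorcet winner.

none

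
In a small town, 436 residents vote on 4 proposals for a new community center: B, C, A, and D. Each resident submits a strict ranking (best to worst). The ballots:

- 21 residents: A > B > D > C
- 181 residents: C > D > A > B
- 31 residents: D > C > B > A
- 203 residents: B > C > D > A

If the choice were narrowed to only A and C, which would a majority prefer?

Voters preferring A to C: 21; preferring C to A: 415.
C wins the head-to-head.

C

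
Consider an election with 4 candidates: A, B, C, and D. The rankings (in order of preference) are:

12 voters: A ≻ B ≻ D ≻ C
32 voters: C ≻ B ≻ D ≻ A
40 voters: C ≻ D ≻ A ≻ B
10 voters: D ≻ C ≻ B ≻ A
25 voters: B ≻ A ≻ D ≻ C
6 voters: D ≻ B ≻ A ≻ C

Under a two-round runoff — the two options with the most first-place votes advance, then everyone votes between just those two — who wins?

C

Round 1 first-place votes: A 12, B 25, C 72, D 16.
C and B advance.
Runoff: C is preferred to B by 82 voters; B by 43.
C wins the runoff.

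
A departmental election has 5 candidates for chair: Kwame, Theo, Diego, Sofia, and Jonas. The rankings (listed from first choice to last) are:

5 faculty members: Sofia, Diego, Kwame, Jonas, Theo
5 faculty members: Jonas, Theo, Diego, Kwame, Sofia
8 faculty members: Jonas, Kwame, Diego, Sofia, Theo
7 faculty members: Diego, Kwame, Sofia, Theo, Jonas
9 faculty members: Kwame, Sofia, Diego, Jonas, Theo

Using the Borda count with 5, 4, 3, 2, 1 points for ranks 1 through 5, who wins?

Kwame

Kwame: 5·3 + 5·2 + 8·4 + 7·4 + 9·5 = 130
Theo: 5·1 + 5·4 + 8·1 + 7·2 + 9·1 = 56
Diego: 5·4 + 5·3 + 8·3 + 7·5 + 9·3 = 121
Sofia: 5·5 + 5·1 + 8·2 + 7·3 + 9·4 = 103
Jonas: 5·2 + 5·5 + 8·5 + 7·1 + 9·2 = 100
Kwame has the highest Borda score (130).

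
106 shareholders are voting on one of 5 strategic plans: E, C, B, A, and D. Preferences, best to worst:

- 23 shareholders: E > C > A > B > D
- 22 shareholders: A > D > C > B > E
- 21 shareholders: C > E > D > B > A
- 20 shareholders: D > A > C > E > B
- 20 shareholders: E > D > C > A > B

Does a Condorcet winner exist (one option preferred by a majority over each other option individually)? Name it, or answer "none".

Checking pairwise contests:
C beats E 63–43.
D beats C 62–44.
E beats B 84–22.
E beats A 64–42.
E beats D 64–42.
Every option loses at least one head-to-head, so there is no Condorcet winner.

none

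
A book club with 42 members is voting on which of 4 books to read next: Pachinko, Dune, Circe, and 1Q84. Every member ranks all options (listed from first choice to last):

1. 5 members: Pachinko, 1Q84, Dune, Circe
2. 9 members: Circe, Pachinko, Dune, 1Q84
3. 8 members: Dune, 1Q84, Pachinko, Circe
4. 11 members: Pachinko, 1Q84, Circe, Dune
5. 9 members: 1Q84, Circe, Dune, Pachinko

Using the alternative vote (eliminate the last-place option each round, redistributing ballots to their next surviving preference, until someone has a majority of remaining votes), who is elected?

Pachinko

Round 1: Pachinko 16, Dune 8, Circe 9, 1Q84 9. Eliminate Dune.
Round 2: Pachinko 16, Circe 9, 1Q84 17. Eliminate Circe.
Round 3: Pachinko 25, 1Q84 17. Pachinko has a majority.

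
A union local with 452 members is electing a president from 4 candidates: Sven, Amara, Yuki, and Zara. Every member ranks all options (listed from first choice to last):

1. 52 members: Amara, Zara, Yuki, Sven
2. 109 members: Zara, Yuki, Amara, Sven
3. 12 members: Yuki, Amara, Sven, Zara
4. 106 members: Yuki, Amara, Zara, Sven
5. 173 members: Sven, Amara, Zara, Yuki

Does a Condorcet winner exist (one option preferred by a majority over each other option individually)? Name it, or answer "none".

none

Checking pairwise contests:
Amara beats Sven 279–173.
Yuki beats Amara 227–225.
Zara beats Yuki 334–118.
Amara beats Zara 343–109.
Every option loses at least one head-to-head, so there is no Condorcet winner.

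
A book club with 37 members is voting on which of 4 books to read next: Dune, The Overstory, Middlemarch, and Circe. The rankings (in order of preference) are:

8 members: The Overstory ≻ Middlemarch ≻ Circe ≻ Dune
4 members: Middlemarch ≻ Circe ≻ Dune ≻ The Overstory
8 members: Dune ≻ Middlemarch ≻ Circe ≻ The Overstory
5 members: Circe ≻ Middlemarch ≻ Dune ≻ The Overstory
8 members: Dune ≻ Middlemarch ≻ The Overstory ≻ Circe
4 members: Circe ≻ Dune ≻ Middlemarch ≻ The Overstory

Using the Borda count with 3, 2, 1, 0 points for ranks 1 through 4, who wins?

Middlemarch

Dune: 8·0 + 4·1 + 8·3 + 5·1 + 8·3 + 4·2 = 65
The Overstory: 8·3 + 4·0 + 8·0 + 5·0 + 8·1 + 4·0 = 32
Middlemarch: 8·2 + 4·3 + 8·2 + 5·2 + 8·2 + 4·1 = 74
Circe: 8·1 + 4·2 + 8·1 + 5·3 + 8·0 + 4·3 = 51
Middlemarch has the highest Borda score (74).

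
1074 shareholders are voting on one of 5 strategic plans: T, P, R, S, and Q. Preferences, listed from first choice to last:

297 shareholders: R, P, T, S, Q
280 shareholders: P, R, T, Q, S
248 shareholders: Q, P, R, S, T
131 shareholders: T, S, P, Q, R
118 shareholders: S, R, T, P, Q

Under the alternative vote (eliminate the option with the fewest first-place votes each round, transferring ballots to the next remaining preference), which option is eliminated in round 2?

Round 1: T 131, P 280, R 297, S 118, Q 248. Eliminate S.
Round 2: T 131, P 280, R 415, Q 248. Eliminate T.

T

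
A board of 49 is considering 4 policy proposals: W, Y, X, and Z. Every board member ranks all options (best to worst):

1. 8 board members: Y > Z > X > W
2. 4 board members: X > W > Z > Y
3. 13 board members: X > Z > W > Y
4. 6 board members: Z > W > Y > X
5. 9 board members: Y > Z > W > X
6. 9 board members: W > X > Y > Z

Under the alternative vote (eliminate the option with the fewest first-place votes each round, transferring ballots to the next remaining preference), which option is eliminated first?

Z

Round 1: W 9, Y 17, X 17, Z 6. Eliminate Z.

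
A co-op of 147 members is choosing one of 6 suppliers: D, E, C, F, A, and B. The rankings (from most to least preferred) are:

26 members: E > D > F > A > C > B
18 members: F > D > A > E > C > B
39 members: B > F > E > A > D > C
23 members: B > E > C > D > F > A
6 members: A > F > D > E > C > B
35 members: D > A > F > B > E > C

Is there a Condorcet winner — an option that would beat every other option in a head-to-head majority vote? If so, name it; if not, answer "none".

Checking pairwise contests:
E beats D 88–59.
F beats E 98–49.
D beats C 124–23.
D beats F 84–63.
D beats A 102–45.
D beats B 85–62.
Every option loses at least one head-to-head, so there is no Condorcet winner.

none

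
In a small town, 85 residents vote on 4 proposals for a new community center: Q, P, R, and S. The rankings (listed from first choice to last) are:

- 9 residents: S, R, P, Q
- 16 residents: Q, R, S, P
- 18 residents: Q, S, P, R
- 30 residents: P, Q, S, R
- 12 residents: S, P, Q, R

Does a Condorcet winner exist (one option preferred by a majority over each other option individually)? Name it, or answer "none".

Checking pairwise contests:
P beats Q 51–34.
S beats P 55–30.
Q beats R 76–9.
Q beats S 64–21.
Every option loses at least one head-to-head, so there is no Condorcet winner.

none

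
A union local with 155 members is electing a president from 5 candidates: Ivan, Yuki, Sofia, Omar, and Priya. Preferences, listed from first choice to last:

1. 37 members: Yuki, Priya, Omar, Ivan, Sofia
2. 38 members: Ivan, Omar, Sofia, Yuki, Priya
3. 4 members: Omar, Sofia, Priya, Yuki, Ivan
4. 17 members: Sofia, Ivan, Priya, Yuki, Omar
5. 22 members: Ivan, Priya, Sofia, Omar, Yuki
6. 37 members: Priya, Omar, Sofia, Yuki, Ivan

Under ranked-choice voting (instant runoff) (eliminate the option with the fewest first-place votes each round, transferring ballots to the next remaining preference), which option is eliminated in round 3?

Round 1: Ivan 60, Yuki 37, Sofia 17, Omar 4, Priya 37. Eliminate Omar.
Round 2: Ivan 60, Yuki 37, Sofia 21, Priya 37. Eliminate Sofia.
Round 3: Ivan 77, Yuki 37, Priya 41. Eliminate Yuki.

Yuki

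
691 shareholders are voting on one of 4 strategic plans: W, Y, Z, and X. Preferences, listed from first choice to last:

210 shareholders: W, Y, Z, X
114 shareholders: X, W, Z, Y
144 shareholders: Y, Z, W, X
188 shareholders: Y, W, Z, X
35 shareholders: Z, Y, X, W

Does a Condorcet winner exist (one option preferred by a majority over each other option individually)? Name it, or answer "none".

Y vs W: 367–324 for Y.
Y vs Z: 542–149 for Y.
Y vs X: 577–114 for Y.
Y beats every other option head-to-head.

Y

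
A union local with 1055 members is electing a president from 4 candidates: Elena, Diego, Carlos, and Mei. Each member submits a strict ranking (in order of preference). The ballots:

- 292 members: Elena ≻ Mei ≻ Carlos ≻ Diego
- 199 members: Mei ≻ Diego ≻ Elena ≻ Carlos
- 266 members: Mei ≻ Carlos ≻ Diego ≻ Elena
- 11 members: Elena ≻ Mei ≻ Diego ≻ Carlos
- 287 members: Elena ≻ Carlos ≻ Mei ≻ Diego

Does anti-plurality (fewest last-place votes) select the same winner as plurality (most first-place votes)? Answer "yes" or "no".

Anti-plurality — last-place votes: Elena 266, Diego 579, Carlos 210, Mei 0. Winner: Mei.
Plurality — first-place votes: Elena 590, Diego 0, Carlos 0, Mei 465. Winner: Elena.
The two methods disagree.

no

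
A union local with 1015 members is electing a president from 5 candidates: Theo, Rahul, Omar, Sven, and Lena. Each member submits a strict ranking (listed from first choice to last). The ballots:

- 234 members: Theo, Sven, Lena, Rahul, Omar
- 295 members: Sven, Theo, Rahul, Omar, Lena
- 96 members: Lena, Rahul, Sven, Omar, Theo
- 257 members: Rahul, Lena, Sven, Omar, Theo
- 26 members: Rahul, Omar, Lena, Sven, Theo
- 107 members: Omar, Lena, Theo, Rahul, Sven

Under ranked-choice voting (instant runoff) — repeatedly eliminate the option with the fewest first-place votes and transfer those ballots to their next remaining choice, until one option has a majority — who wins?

Round 1: Theo 234, Rahul 283, Omar 107, Sven 295, Lena 96. Eliminate Lena.
Round 2: Theo 234, Rahul 379, Omar 107, Sven 295. Eliminate Omar.
Round 3: Theo 341, Rahul 379, Sven 295. Eliminate Sven.
Round 4: Theo 636, Rahul 379. Theo has a majority.

Theo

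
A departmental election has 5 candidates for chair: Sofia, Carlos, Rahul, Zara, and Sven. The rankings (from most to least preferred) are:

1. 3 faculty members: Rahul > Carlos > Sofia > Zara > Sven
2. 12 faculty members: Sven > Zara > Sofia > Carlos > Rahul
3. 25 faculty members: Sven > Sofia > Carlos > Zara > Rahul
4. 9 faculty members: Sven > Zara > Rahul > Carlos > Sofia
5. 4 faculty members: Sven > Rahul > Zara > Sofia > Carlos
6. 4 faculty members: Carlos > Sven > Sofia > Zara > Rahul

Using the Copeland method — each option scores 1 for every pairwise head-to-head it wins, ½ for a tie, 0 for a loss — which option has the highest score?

Sofia: beats Carlos, Rahul, and Zara; loses to Sven → score 3.
Carlos: beats Rahul and Zara; loses to Sofia and Sven → score 2.
Rahul: loses to Sofia, Carlos, Zara, and Sven → score 0.
Zara: beats Rahul; loses to Sofia, Carlos, and Sven → score 1.
Sven: beats Sofia, Carlos, Rahul, and Zara → score 4.
Sven has the best pairwise record.

Sven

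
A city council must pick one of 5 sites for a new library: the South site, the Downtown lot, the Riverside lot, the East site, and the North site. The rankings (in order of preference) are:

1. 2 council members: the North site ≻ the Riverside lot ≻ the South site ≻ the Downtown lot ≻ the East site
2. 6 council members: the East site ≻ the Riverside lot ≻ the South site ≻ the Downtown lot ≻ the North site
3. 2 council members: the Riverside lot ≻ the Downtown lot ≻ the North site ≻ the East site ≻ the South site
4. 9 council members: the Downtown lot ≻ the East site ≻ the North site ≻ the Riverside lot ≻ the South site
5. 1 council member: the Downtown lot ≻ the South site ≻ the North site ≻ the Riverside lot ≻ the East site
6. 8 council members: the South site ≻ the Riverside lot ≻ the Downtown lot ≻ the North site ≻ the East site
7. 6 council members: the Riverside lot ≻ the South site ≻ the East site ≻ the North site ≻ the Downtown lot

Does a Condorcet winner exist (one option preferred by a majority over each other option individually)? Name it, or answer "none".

the Riverside lot vs the South site: 25–9 for the Riverside lot.
the Riverside lot vs the Downtown lot: 24–10 for the Riverside lot.
the Riverside lot vs the East site: 19–15 for the Riverside lot.
the Riverside lot vs the North site: 22–12 for the Riverside lot.
the Riverside lot beats every other option head-to-head.

the Riverside lot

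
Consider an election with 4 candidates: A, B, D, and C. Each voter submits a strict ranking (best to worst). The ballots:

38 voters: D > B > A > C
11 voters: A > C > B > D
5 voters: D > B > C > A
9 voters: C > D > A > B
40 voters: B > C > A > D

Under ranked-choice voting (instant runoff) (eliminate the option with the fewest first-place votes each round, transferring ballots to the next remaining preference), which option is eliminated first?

Round 1: A 11, B 40, D 43, C 9. Eliminate C.

C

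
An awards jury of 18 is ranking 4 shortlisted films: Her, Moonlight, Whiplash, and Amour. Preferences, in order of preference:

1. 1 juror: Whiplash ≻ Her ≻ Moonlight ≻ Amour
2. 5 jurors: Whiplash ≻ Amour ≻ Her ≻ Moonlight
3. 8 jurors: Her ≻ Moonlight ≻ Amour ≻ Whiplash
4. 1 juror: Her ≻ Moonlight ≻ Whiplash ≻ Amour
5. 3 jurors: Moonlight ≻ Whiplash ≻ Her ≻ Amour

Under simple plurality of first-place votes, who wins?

First-place votes: Her 9, Moonlight 3, Whiplash 6, Amour 0.
Her has the most first-place votes.

Her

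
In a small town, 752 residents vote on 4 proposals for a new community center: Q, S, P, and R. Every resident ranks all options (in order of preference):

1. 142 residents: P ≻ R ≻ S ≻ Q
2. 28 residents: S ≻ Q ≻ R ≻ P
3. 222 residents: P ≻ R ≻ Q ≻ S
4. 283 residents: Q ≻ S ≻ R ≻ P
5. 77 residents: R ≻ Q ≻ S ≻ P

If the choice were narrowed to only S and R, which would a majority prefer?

Voters preferring S to R: 311; preferring R to S: 441.
R wins the head-to-head.

R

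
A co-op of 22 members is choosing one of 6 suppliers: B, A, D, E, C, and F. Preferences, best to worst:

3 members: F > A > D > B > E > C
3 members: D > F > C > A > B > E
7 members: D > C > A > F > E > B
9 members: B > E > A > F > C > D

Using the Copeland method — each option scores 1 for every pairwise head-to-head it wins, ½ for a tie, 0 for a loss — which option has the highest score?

B: beats E and C; loses to A, D, and F → score 2.
A: beats B, D, E, C, and F → score 5.
D: beats B, E, and C; loses to A and F → score 3.
E: beats C; loses to B, A, D, and F → score 1.
C: loses to B, A, D, E, and F → score 0.
F: beats B, D, E, and C; loses to A → score 4.
A has the best pairwise record.

A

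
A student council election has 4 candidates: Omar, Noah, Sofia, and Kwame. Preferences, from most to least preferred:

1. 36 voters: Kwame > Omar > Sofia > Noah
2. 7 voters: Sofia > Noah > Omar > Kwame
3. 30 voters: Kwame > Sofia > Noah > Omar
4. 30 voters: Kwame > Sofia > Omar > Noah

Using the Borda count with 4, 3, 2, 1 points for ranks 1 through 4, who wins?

Kwame

Omar: 36·3 + 7·2 + 30·1 + 30·2 = 212
Noah: 36·1 + 7·3 + 30·2 + 30·1 = 147
Sofia: 36·2 + 7·4 + 30·3 + 30·3 = 280
Kwame: 36·4 + 7·1 + 30·4 + 30·4 = 391
Kwame has the highest Borda score (391).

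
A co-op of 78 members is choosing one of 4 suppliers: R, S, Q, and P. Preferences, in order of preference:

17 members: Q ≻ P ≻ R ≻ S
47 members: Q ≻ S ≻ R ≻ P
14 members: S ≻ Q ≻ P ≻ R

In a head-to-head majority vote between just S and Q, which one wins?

Voters preferring S to Q: 14; preferring Q to S: 64.
Q wins the head-to-head.

Q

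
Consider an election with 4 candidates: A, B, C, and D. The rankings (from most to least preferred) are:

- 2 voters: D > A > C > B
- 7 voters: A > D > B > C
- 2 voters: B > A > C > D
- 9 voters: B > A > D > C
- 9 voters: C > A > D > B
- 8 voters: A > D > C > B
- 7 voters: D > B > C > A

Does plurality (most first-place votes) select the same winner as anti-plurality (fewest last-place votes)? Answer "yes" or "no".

Plurality — first-place votes: A 15, B 11, C 9, D 9. Winner: A.
Anti-plurality — last-place votes: A 7, B 19, C 16, D 2. Winner: D.
The two methods disagree.

no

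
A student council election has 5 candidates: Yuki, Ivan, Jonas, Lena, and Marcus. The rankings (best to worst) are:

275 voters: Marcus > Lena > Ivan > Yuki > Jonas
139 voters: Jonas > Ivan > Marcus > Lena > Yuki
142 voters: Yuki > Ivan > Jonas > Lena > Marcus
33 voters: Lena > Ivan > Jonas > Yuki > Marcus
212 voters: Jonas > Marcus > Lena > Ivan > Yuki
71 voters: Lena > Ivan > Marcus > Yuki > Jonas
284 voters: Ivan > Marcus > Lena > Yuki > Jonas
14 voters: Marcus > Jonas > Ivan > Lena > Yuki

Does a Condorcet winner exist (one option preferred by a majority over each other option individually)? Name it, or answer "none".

Checking pairwise contests:
Ivan beats Yuki 1028–142.
Lena beats Ivan 591–579.
Yuki beats Jonas 772–398.
Marcus beats Lena 924–246.
Ivan beats Marcus 669–501.
Every option loses at least one head-to-head, so there is no Condorcet winner.

none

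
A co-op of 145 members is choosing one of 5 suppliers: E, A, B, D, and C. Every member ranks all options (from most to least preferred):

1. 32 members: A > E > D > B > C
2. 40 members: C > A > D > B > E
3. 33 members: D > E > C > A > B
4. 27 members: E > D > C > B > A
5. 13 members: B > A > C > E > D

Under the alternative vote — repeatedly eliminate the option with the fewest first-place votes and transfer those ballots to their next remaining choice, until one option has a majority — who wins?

A

Round 1: E 27, A 32, B 13, D 33, C 40. Eliminate B.
Round 2: E 27, A 45, D 33, C 40. Eliminate E.
Round 3: A 45, D 60, C 40. Eliminate C.
Round 4: A 85, D 60. A has a majority.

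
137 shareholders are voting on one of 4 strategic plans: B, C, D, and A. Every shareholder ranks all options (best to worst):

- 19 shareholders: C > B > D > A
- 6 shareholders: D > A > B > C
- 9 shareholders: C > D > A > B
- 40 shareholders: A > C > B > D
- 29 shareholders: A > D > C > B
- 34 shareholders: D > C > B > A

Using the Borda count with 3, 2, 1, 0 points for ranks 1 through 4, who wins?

C

B: 19·2 + 6·1 + 9·0 + 40·1 + 29·0 + 34·1 = 118
C: 19·3 + 6·0 + 9·3 + 40·2 + 29·1 + 34·2 = 261
D: 19·1 + 6·3 + 9·2 + 40·0 + 29·2 + 34·3 = 215
A: 19·0 + 6·2 + 9·1 + 40·3 + 29·3 + 34·0 = 228
C has the highest Borda score (261).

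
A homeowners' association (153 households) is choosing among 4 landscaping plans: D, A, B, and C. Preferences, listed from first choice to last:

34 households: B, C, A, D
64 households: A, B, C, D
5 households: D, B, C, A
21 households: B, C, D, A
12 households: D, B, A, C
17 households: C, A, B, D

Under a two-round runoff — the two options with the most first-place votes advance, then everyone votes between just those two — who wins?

A

Round 1 first-place votes: D 17, A 64, B 55, C 17.
A and B advance.
Runoff: A is preferred to B by 81 voters; B by 72.
A wins the runoff.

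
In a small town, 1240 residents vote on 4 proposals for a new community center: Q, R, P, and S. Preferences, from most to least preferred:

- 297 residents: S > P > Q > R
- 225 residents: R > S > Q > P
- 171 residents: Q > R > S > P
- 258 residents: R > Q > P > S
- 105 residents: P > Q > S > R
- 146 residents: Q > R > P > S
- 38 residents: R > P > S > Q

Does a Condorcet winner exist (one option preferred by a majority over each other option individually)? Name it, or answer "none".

Q vs R: 719–521 for Q.
Q vs P: 800–440 for Q.
Q vs S: 680–560 for Q.
Q beats every other option head-to-head.

Q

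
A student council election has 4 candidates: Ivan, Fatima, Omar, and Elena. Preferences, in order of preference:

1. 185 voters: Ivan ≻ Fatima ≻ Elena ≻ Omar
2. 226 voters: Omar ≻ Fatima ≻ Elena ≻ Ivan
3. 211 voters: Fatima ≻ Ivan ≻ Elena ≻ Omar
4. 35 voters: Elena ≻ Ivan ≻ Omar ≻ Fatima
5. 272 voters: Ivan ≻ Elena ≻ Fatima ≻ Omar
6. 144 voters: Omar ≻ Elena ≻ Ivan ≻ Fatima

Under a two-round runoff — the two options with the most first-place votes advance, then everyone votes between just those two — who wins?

Ivan

Round 1 first-place votes: Ivan 457, Fatima 211, Omar 370, Elena 35.
Ivan and Omar advance.
Runoff: Ivan is preferred to Omar by 703 voters; Omar by 370.
Ivan wins the runoff.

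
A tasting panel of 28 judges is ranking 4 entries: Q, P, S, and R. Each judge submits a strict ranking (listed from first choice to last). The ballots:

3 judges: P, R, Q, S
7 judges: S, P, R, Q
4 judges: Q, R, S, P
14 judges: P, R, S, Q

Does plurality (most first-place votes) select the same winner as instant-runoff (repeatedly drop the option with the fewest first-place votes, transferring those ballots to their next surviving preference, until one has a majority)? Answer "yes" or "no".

yes

Plurality — first-place votes: Q 4, P 17, S 7, R 0. Winner: P.
Instant-runoff — R1 Q 4, P 17, S 7, R 0 (P winner). Winner: P.
The two methods agree.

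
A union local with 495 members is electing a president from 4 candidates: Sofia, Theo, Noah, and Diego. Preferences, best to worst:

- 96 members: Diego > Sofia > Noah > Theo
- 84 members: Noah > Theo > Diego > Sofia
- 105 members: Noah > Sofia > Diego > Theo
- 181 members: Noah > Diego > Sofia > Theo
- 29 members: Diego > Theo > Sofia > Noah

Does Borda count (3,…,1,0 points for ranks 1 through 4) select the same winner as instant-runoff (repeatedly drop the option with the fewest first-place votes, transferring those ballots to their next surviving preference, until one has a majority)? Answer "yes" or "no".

Borda — scores: Sofia 612, Theo 226, Noah 1206, Diego 926. Winner: Noah.
Instant-runoff — R1 Sofia 0, Theo 0, Noah 370, Diego 125 (Noah winner). Winner: Noah.
The two methods agree.

yes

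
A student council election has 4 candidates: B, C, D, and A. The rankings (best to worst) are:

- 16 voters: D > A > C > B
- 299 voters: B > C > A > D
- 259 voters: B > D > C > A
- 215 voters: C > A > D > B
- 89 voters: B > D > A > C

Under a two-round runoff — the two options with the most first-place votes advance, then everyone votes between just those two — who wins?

B

Round 1 first-place votes: B 647, C 215, D 16, A 0.
B and C advance.
Runoff: B is preferred to C by 647 voters; C by 231.
B wins the runoff.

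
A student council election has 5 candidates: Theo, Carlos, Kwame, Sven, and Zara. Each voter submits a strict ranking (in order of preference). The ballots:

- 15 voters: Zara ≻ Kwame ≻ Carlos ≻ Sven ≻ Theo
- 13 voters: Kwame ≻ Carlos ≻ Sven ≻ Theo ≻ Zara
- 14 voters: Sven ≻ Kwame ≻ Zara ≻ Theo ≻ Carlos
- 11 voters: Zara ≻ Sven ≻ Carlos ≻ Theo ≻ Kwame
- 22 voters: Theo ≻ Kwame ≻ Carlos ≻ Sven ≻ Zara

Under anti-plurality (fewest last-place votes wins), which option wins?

Last-place votes: Theo 15, Carlos 14, Kwame 11, Sven 0, Zara 35.
Sven is ranked last by the fewest voters, so Sven wins.

Sven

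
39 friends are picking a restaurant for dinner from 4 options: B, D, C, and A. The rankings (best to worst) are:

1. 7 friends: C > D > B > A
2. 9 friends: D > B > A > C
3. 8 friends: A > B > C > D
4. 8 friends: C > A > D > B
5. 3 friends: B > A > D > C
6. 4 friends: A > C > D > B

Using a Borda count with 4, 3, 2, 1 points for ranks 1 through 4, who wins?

A

B: 7·2 + 9·3 + 8·3 + 8·1 + 3·4 + 4·1 = 89
D: 7·3 + 9·4 + 8·1 + 8·2 + 3·2 + 4·2 = 95
C: 7·4 + 9·1 + 8·2 + 8·4 + 3·1 + 4·3 = 100
A: 7·1 + 9·2 + 8·4 + 8·3 + 3·3 + 4·4 = 106
A has the highest Borda score (106).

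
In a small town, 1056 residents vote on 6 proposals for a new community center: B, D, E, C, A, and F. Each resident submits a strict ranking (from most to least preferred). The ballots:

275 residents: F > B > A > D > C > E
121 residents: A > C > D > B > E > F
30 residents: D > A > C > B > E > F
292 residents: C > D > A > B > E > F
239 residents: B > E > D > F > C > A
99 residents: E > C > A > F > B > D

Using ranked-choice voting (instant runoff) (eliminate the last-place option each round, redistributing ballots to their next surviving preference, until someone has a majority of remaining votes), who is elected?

C

Round 1: B 239, D 30, E 99, C 292, A 121, F 275. Eliminate D.
Round 2: B 239, E 99, C 292, A 151, F 275. Eliminate E.
Round 3: B 239, C 391, A 151, F 275. Eliminate A.
Round 4: B 239, C 542, F 275. C has a majority.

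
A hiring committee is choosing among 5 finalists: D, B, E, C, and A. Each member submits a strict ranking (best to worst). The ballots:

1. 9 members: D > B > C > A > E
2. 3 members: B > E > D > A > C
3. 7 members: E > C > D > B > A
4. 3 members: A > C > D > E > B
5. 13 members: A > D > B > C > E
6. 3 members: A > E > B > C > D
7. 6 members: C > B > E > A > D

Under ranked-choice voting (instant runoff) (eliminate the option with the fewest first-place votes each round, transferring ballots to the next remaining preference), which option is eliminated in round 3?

Round 1: D 9, B 3, E 7, C 6, A 19. Eliminate B.
Round 2: D 9, E 10, C 6, A 19. Eliminate C.
Round 3: D 9, E 16, A 19. Eliminate D.

D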